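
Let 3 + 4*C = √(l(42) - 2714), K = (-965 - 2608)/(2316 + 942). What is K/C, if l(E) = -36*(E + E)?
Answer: 2382/1040207 + 794*I*√5738/1040207 ≈ 0.0022899 + 0.05782*I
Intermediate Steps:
l(E) = -72*E
K = -397/362 (K = -3573/3258 = -3573*1/3258 = -397/362 ≈ -1.0967)
C = -¾ + I*√5738/4 (C = -¾ + √(-72*42 - 2714)/4 = -¾ + √(-3024 - 2714)/4 = -¾ + √(-5738)/4 = -¾ + (I*√5738)/4 = -¾ + I*√5738/4 ≈ -0.75 + 18.937*I)
K/C = -397/(362*(-¾ + I*√5738/4))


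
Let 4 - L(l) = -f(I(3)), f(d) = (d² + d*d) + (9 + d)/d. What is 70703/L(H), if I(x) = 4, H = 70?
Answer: 282812/157 ≈ 1801.3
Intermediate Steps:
f(d) = 2*d² + (9 + d)/d (f(d) = (d² + d²) + (9 + d)/d = 2*d² + (9 + d)/d)
L(l) = 157/4 (L(l) = 4 - (-1)*(9 + 4 + 2*4³)/4 = 4 - (-1)*(9 + 4 + 2*64)/4 = 4 - (-1)*(9 + 4 + 128)/4 = 4 - (-1)*(¼)*141 = 4 - (-1)*141/4 = 4 - 1*(-141/4) = 4 + 141/4 = 157/4)
70703/L(H) = 70703/(157/4) = 70703*(4/157) = 282812/157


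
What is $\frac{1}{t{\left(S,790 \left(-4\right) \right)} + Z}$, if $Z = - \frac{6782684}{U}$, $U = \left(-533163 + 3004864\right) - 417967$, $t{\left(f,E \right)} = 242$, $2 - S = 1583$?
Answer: $\frac{1026867}{245110472} \approx 0.0041894$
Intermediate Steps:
$S = -1581$ ($S = 2 - 1583 = -1581$)
$U = 2053734$ ($U = 2471701 - 417967 = 2053734$)
$Z = - \frac{3391342}{1026867}$ ($Z = - \frac{6782684}{2053734} = \left(-6782684\right) \frac{1}{2053734} = - \frac{3391342}{1026867} \approx -3.3026$)
$\frac{1}{t{\left(S,790 \left(-4\right) \right)} + Z} = \frac{1}{242 - \frac{3391342}{1026867}} = \frac{1}{\frac{245110472}{1026867}} = \frac{1026867}{245110472}$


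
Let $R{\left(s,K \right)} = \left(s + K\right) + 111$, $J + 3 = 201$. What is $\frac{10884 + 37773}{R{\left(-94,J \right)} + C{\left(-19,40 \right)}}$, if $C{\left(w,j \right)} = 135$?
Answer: $\frac{6951}{50} \approx 139.02$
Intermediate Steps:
$J = 198$ ($J = -3 + 201 = 198$)
$R{\left(s,K \right)} = 111 + K + s$ ($R{\left(s,K \right)} = \left(K + s\right) + 111 = 111 + K + s$)
$\frac{10884 + 37773}{R{\left(-94,J \right)} + C{\left(-19,40 \right)}} = \frac{10884 + 37773}{\left(111 + 198 - 94\right) + 135} = \frac{48657}{215 + 135} = \frac{48657}{350} = 48657 \cdot \frac{1}{350} = \frac{6951}{50}$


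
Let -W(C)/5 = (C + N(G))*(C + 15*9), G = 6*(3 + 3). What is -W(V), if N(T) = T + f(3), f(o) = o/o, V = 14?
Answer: 37995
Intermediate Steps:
G = 36 (G = 6*6 = 36)
f(o) = 1
N(T) = 1 + T (N(T) = T + 1 = 1 + T)
W(C) = -5*(37 + C)*(135 + C) (W(C) = -5*(C + (1 + 36))*(C + 15*9) = -5*(C + 37)*(C + 135) = -5*(37 + C)*(135 + C))
-W(V) = -(-24975 - 860*14 - 5*14**2) = -(-24975 - 12040 - 5*196) = -(-24975 - 12040 - 980) = -1*(-37995) = 37995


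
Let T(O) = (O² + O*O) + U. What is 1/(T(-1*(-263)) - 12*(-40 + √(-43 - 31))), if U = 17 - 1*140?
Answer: 138695/19236313681 + 12*I*√74/19236313681 ≈ 7.2101e-6 + 5.3663e-9*I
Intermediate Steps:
U = -123 (U = 17 - 140 = -123)
T(O) = -123 + 2*O² (T(O) = (O² + O*O) - 123 = (O² + O²) - 123 = 2*O² - 123 = -123 + 2*O²)
1/(T(-1*(-263)) - 12*(-40 + √(-43 - 31))) = 1/((-123 + 2*(-1*(-263))²) - 12*(-40 + √(-43 - 31))) = 1/((-123 + 2*263²) - 12*(-40 + √(-74))) = 1/((-123 + 2*69169) - 12*(-40 + I*√74)) = 1/((-123 + 138338) + (480 - 12*I*√74)) = 1/(138215 + (480 - 12*I*√74)) = 1/(138695 - 12*I*√74)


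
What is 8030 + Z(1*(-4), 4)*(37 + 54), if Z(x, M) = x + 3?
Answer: 7939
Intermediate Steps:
Z(x, M) = 3 + x
8030 + Z(1*(-4), 4)*(37 + 54) = 8030 + (3 + 1*(-4))*(37 + 54) = 8030 + (3 - 4)*91 = 8030 - 1*91 = 8030 - 91 = 7939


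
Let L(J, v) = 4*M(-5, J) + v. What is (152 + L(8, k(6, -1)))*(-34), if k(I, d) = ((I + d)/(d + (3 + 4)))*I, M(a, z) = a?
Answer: -4658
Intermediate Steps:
k(I, d) = I*(I + d)/(7 + d) (k(I, d) = ((I + d)/(d + 7))*I = ((I + d)/(7 + d))*I = I*(I + d)/(7 + d))
L(J, v) = -20 + v (L(J, v) = 4*(-5) + v = -20 + v)
(152 + L(8, k(6, -1)))*(-34) = (152 + (-20 + 6*(6 - 1)/(7 - 1)))*(-34) = (152 + (-20 + 6*5/6))*(-34) = (152 + (-20 + 6*(⅙)*5))*(-34) = (152 + (-20 + 5))*(-34) = (152 - 15)*(-34) = 137*(-34) = -4658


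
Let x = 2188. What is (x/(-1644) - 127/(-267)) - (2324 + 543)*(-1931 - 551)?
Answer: 86764085114/12193 ≈ 7.1159e+6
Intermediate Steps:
(x/(-1644) - 127/(-267)) - (2324 + 543)*(-1931 - 551) = (2188/(-1644) - 127/(-267)) - (2324 + 543)*(-1931 - 551) = (2188*(-1/1644) - 127*(-1/267)) - 2867*(-2482) = (-547/411 + 127/267) - 1*(-7115894) = -10428/12193 + 7115894 = 86764085114/12193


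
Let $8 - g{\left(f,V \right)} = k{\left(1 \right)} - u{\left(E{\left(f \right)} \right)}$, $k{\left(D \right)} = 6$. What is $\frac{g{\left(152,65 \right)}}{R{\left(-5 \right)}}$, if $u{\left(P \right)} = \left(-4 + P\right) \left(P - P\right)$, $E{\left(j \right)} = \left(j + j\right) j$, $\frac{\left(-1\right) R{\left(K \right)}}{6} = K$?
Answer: $\frac{1}{15} \approx 0.066667$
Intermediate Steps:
$R{\left(K \right)} = - 6 K$
$E{\left(j \right)} = 2 j^{2}$ ($E{\left(j \right)} = 2 j j = 2 j^{2}$)
$u{\left(P \right)} = 0$ ($u{\left(P \right)} = \left(-4 + P\right) 0 = 0$)
$g{\left(f,V \right)} = 2$ ($g{\left(f,V \right)} = 8 - \left(6 - 0\right) = 8 - \left(6 + 0\right) = 8 - 6 = 2$)
$\frac{g{\left(152,65 \right)}}{R{\left(-5 \right)}} = \frac{2}{\left(-6\right) \left(-5\right)} = \frac{2}{30} = 2 \cdot \frac{1}{30} = \frac{1}{15}$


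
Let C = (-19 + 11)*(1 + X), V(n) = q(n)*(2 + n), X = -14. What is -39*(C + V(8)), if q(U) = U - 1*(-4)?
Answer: -8736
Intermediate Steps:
q(U) = 4 + U (q(U) = U + 4 = 4 + U)
V(n) = (2 + n)*(4 + n) (V(n) = (4 + n)*(2 + n) = (2 + n)*(4 + n))
C = 104 (C = (-19 + 11)*(1 - 14) = -8*(-13) = 104)
-39*(C + V(8)) = -39*(104 + (2 + 8)*(4 + 8)) = -39*(104 + 10*12) = -39*(104 + 120) = -39*224 = -8736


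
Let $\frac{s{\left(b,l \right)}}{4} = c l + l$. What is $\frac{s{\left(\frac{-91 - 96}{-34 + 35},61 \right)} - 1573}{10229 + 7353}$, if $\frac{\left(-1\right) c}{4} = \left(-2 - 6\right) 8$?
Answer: $\frac{61135}{17582} \approx 3.4771$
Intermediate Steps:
$c = 256$ ($c = - 4 \left(-2 - 6\right) 8 = - 4 \left(\left(-8\right) 8\right) = \left(-4\right) \left(-64\right) = 256$)
$s{\left(b,l \right)} = 1028 l$ ($s{\left(b,l \right)} = 4 \left(256 l + l\right) = 4 \cdot 257 l = 1028 l$)
$\frac{s{\left(\frac{-91 - 96}{-34 + 35},61 \right)} - 1573}{10229 + 7353} = \frac{1028 \cdot 61 - 1573}{10229 + 7353} = \frac{62708 - 1573}{17582} = 61135 \cdot \frac{1}{17582} = \frac{61135}{17582}$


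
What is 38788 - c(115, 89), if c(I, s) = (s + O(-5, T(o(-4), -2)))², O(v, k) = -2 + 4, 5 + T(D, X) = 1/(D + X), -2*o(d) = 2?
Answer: 30507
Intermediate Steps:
o(d) = -1 (o(d) = -½*2 = -1)
T(D, X) = -5 + 1/(D + X)
O(v, k) = 2
c(I, s) = (2 + s)² (c(I, s) = (s + 2)² = (2 + s)²)
38788 - c(115, 89) = 38788 - (2 + 89)² = 38788 - 1*91² = 38788 - 1*8281 = 38788 - 8281 = 30507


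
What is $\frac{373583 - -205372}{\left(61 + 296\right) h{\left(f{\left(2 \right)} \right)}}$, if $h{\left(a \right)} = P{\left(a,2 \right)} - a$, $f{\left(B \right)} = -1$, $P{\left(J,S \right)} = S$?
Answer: $\frac{192985}{357} \approx 540.57$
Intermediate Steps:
$h{\left(a \right)} = 2 - a$
$\frac{373583 - -205372}{\left(61 + 296\right) h{\left(f{\left(2 \right)} \right)}} = \frac{373583 - -205372}{\left(61 + 296\right) \left(2 - -1\right)} = \frac{373583 + 205372}{357 \left(2 + 1\right)} = \frac{578955}{357 \cdot 3} = \frac{578955}{1071} = 578955 \cdot \frac{1}{1071} = \frac{192985}{357}$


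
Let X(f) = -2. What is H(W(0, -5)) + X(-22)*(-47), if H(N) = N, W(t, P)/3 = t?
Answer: 94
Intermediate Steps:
W(t, P) = 3*t
H(W(0, -5)) + X(-22)*(-47) = 3*0 - 2*(-47) = 0 + 94 = 94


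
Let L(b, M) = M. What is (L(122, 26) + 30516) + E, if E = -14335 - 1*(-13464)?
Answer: 29671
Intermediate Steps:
E = -871 (E = -14335 + 13464 = -871)
(L(122, 26) + 30516) + E = (26 + 30516) - 871 = 30542 - 871 = 29671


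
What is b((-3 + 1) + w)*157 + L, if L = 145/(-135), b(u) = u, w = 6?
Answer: 16927/27 ≈ 626.93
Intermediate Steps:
L = -29/27 (L = 145*(-1/135) = -29/27 ≈ -1.0741)
b((-3 + 1) + w)*157 + L = ((-3 + 1) + 6)*157 - 29/27 = (-2 + 6)*157 - 29/27 = 4*157 - 29/27 = 628 - 29/27 = 16927/27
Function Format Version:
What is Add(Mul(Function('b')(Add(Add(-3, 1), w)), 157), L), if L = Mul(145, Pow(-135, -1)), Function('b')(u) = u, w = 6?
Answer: Rational(16927, 27) ≈ 626.93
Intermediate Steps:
L = Rational(-29, 27) (L = Mul(145, Rational(-1, 135)) = Rational(-29, 27) ≈ -1.0741)
Add(Mul(Function('b')(Add(Add(-3, 1), w)), 157), L) = Add(Mul(Add(Add(-3, 1), 6), 157), Rational(-29, 27)) = Add(Mul(Add(-2, 6), 157), Rational(-29, 27)) = Add(Mul(4, 157), Rational(-29, 27)) = Add(628, Rational(-29, 27)) = Rational(16927, 27)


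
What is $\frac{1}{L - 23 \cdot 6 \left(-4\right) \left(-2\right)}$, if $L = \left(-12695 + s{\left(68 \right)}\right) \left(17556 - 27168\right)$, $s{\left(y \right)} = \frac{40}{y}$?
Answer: $\frac{17}{2074298892} \approx 8.1955 \cdot 10^{-9}$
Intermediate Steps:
$L = \frac{2074317660}{17}$ ($L = \left(-12695 + \frac{40}{68}\right) \left(17556 - 27168\right) = \left(-12695 + 40 \cdot \frac{1}{68}\right) \left(-9612\right) = \left(-12695 + \frac{10}{17}\right) \left(-9612\right) = \left(- \frac{215805}{17}\right) \left(-9612\right) = \frac{2074317660}{17} \approx 1.2202 \cdot 10^{8}$)
$\frac{1}{L - 23 \cdot 6 \left(-4\right) \left(-2\right)} = \frac{1}{\frac{2074317660}{17} - 23 \cdot 6 \left(-4\right) \left(-2\right)} = \frac{1}{\frac{2074317660}{17} - 23 \left(\left(-24\right) \left(-2\right)\right)} = \frac{1}{\frac{2074317660}{17} - 1104} = \frac{1}{\frac{2074298892}{17}} = \frac{17}{2074298892}$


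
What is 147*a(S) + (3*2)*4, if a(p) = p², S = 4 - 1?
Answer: 1347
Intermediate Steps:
S = 3
147*a(S) + (3*2)*4 = 147*3² + (3*2)*4 = 147*9 + 6*4 = 1323 + 24 = 1347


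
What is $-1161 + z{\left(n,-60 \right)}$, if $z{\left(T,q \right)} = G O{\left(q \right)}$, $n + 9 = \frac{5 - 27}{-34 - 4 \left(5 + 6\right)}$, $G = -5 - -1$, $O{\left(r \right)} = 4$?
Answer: $-1177$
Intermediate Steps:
$G = -4$ ($G = -5 + 1 = -4$)
$n = - \frac{340}{39}$ ($n = -9 + \frac{5 - 27}{-34 - 4 \left(5 + 6\right)} = -9 - \frac{22}{-34 - 44} = -9 - \frac{22}{-78} = -9 - - \frac{11}{39} = -9 + \frac{11}{39} = - \frac{340}{39} \approx -8.7179$)
$z{\left(T,q \right)} = -16$ ($z{\left(T,q \right)} = \left(-4\right) 4 = -16$)
$-1161 + z{\left(n,-60 \right)} = -1161 - 16 = -1177$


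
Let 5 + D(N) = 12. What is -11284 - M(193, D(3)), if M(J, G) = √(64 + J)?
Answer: -11284 - √257 ≈ -11300.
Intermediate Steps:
D(N) = 7 (D(N) = -5 + 12 = 7)
-11284 - M(193, D(3)) = -11284 - √(64 + 193) = -11284 - √257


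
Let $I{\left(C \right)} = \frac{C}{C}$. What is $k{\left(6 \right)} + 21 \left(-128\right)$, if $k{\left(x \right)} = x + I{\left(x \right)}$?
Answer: $-2681$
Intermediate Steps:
$I{\left(C \right)} = 1$
$k{\left(x \right)} = 1 + x$ ($k{\left(x \right)} = x + 1 = 1 + x$)
$k{\left(6 \right)} + 21 \left(-128\right) = \left(1 + 6\right) + 21 \left(-128\right) = 7 - 2688 = -2681$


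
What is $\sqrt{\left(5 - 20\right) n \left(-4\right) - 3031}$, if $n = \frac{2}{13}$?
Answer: $\frac{i \sqrt{510679}}{13} \approx 54.971 i$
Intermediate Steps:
$n = \frac{2}{13}$ ($n = 2 \cdot \frac{1}{13} = \frac{2}{13} \approx 0.15385$)
$\sqrt{\left(5 - 20\right) n \left(-4\right) - 3031} = \sqrt{\left(5 - 20\right) \frac{2}{13} \left(-4\right) - 3031} = \sqrt{\left(-15\right) \frac{2}{13} \left(-4\right) - 3031} = \sqrt{\left(- \frac{30}{13}\right) \left(-4\right) - 3031} = \sqrt{\frac{120}{13} - 3031} = \sqrt{- \frac{39283}{13}} = \frac{i \sqrt{510679}}{13}$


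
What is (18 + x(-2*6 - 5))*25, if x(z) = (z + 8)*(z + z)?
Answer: 8100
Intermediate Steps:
x(z) = 2*z*(8 + z) (x(z) = (8 + z)*(2*z) = 2*z*(8 + z))
(18 + x(-2*6 - 5))*25 = (18 + 2*(-2*6 - 5)*(8 + (-2*6 - 5)))*25 = (18 + 2*(-12 - 5)*(8 + (-12 - 5)))*25 = (18 + 2*(-17)*(8 - 17))*25 = (18 + 2*(-17)*(-9))*25 = (18 + 306)*25 = 324*25 = 8100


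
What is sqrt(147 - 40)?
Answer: sqrt(107) ≈ 10.344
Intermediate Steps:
sqrt(147 - 40) = sqrt(107)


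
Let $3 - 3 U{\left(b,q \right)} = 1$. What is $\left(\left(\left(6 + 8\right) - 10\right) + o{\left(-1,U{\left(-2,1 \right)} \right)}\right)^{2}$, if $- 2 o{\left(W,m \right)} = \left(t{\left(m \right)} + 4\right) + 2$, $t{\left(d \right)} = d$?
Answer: $\frac{4}{9} \approx 0.44444$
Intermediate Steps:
$U{\left(b,q \right)} = \frac{2}{3}$ ($U{\left(b,q \right)} = 1 - \frac{1}{3} = \frac{2}{3}$)
$o{\left(W,m \right)} = -3 - \frac{m}{2}$ ($o{\left(W,m \right)} = - \frac{\left(m + 4\right) + 2}{2} = - \frac{\left(4 + m\right) + 2}{2} = - \frac{6 + m}{2} = -3 - \frac{m}{2}$)
$\left(\left(\left(6 + 8\right) - 10\right) + o{\left(-1,U{\left(-2,1 \right)} \right)}\right)^{2} = \left(\left(\left(6 + 8\right) - 10\right) - \frac{10}{3}\right)^{2} = \left(\left(14 - 10\right) - \frac{10}{3}\right)^{2} = \left(4 - \frac{10}{3}\right)^{2} = \left(\frac{2}{3}\right)^{2} = \frac{4}{9}$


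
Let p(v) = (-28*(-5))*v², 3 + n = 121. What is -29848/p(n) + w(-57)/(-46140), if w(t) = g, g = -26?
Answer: -592189/40153335 ≈ -0.014748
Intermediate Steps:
n = 118 (n = -3 + 121 = 118)
p(v) = 140*v²
w(t) = -26
-29848/p(n) + w(-57)/(-46140) = -29848/(140*118²) - 26/(-46140) = -29848/(140*13924) - 26*(-1/46140) = -29848/1949360 + 13/23070 = -29848*1/1949360 + 13/23070 = -533/34810 + 13/23070 = -592189/40153335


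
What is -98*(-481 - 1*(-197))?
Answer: 27832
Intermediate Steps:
-98*(-481 - 1*(-197)) = -98*(-481 + 197) = -98*(-284) = 27832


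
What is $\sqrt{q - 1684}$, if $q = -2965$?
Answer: $i \sqrt{4649} \approx 68.184 i$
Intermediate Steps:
$\sqrt{q - 1684} = \sqrt{-2965 - 1684} = \sqrt{-4649} = i \sqrt{4649}$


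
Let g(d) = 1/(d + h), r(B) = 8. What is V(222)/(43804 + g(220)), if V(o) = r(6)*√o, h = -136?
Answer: 672*√222/3679537 ≈ 0.0027211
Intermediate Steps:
g(d) = 1/(-136 + d) (g(d) = 1/(d - 136) = 1/(-136 + d))
V(o) = 8*√o
V(222)/(43804 + g(220)) = (8*√222)/(43804 + 1/(-136 + 220)) = (8*√222)/(43804 + 1/84) = (8*√222)/(3679537/84) = (8*√222)*(84/3679537) = 672*√222/3679537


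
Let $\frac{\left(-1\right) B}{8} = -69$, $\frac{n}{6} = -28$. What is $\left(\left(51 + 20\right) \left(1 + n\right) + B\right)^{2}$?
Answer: $127803025$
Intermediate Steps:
$n = -168$ ($n = 6 \left(-28\right) = -168$)
$B = 552$ ($B = \left(-8\right) \left(-69\right) = 552$)
$\left(\left(51 + 20\right) \left(1 + n\right) + B\right)^{2} = \left(\left(51 + 20\right) \left(1 - 168\right) + 552\right)^{2} = \left(71 \left(-167\right) + 552\right)^{2} = \left(-11857 + 552\right)^{2} = \left(-11305\right)^{2} = 127803025$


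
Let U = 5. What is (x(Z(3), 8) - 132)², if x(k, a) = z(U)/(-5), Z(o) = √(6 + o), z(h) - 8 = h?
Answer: 452929/25 ≈ 18117.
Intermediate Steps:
z(h) = 8 + h
x(k, a) = -13/5 (x(k, a) = (8 + 5)/(-5) = 13*(-⅕) = -13/5)
(x(Z(3), 8) - 132)² = (-13/5 - 132)² = (-673/5)² = 452929/25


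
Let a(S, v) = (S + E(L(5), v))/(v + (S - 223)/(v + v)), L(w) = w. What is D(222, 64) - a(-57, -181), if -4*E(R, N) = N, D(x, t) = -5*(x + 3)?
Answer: -146803007/130484 ≈ -1125.1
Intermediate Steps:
D(x, t) = -15 - 5*x (D(x, t) = -5*(3 + x) = -15 - 5*x)
E(R, N) = -N/4
a(S, v) = (S - v/4)/(v + (-223 + S)/(2*v)) (a(S, v) = (S - v/4)/(v + (S - 223)/(v + v)) = (S - v/4)/(v + (-223 + S)/((2*v))) = (S - v/4)/(v + (-223 + S)*(1/(2*v))) = (S - v/4)/(v + (-223 + S)/(2*v)))
D(222, 64) - a(-57, -181) = (-15 - 5*222) - (-181)*(-1*(-181) + 4*(-57))/(2*(-223 - 57 + 2*(-181)²)) = (-15 - 1110) - (-181)*(181 - 228)/(2*(-223 - 57 + 2*32761)) = -1125 - (-181)*(-47)/(2*(-223 - 57 + 65522)) = -1125 - (-181)*(-47)/(2*65242) = -1125 - 1*8507/130484 = -1125 - 8507/130484 = -146803007/130484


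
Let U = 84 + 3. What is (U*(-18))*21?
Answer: -32886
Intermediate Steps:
U = 87
(U*(-18))*21 = (87*(-18))*21 = -1566*21 = -32886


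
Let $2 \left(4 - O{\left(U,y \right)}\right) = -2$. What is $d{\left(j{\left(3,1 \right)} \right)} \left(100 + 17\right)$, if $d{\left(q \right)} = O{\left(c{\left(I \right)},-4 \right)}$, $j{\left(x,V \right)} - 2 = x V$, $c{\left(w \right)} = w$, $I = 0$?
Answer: $585$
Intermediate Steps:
$j{\left(x,V \right)} = 2 + V x$ ($j{\left(x,V \right)} = 2 + x V = 2 + V x$)
$O{\left(U,y \right)} = 5$ ($O{\left(U,y \right)} = 4 - -1 = 4 + 1 = 5$)
$d{\left(q \right)} = 5$
$d{\left(j{\left(3,1 \right)} \right)} \left(100 + 17\right) = 5 \left(100 + 17\right) = 5 \cdot 117 = 585$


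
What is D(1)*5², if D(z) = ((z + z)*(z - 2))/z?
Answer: -50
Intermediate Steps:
D(z) = -4 + 2*z (D(z) = ((2*z)*(-2 + z))/z = (2*z*(-2 + z))/z = -4 + 2*z)
D(1)*5² = (-4 + 2*1)*5² = (-4 + 2)*25 = -2*25 = -50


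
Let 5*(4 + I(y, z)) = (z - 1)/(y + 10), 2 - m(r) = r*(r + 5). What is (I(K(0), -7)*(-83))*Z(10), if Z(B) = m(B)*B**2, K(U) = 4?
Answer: -35377920/7 ≈ -5.0540e+6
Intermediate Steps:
m(r) = 2 - r*(5 + r) (m(r) = 2 - r*(r + 5) = 2 - r*(5 + r))
I(y, z) = -4 + (-1 + z)/(5*(10 + y)) (I(y, z) = -4 + ((z - 1)/(y + 10))/5 = -4 + ((-1 + z)/(10 + y))/5 = -4 + (-1 + z)/(5*(10 + y)))
Z(B) = B**2*(2 - B**2 - 5*B) (Z(B) = (2 - B**2 - 5*B)*B**2 = B**2*(2 - B**2 - 5*B))
(I(K(0), -7)*(-83))*Z(10) = (((-201 - 7 - 20*4)/(5*(10 + 4)))*(-83))*(10**2*(2 - 1*10**2 - 5*10)) = (((1/5)*(-201 - 7 - 80)/14)*(-83))*(100*(2 - 1*100 - 50)) = (((1/5)*(1/14)*(-288))*(-83))*(100*(2 - 100 - 50)) = (-144/35*(-83))*(100*(-148)) = (11952/35)*(-14800) = -35377920/7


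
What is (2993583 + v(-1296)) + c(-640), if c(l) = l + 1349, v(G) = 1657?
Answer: 2995949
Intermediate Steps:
c(l) = 1349 + l
(2993583 + v(-1296)) + c(-640) = (2993583 + 1657) + (1349 - 640) = 2995240 + 709 = 2995949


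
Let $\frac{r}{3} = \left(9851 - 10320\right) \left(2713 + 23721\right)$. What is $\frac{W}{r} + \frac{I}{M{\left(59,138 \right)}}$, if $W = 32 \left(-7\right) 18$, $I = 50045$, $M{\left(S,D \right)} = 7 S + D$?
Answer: $\frac{44316852151}{487931989} \approx 90.826$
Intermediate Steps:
$r = -37192638$ ($r = 3 \left(9851 - 10320\right) \left(2713 + 23721\right) = 3 \left(\left(-469\right) 26434\right) = 3 \left(-12397546\right) = -37192638$)
$M{\left(S,D \right)} = D + 7 S$
$W = -4032$ ($W = \left(-224\right) 18 = -4032$)
$\frac{W}{r} + \frac{I}{M{\left(59,138 \right)}} = - \frac{4032}{-37192638} + \frac{50045}{138 + 7 \cdot 59} = \left(-4032\right) \left(- \frac{1}{37192638}\right) + \frac{50045}{138 + 413} = \frac{96}{885539} + \frac{50045}{551} = \frac{44316852151}{487931989}$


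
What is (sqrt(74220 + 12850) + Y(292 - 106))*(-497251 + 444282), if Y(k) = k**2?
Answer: -1832515524 - 52969*sqrt(87070) ≈ -1.8481e+9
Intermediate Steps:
(sqrt(74220 + 12850) + Y(292 - 106))*(-497251 + 444282) = (sqrt(74220 + 12850) + (292 - 106)**2)*(-497251 + 444282) = (sqrt(87070) + 186**2)*(-52969) = (sqrt(87070) + 34596)*(-52969) = (34596 + sqrt(87070))*(-52969) = -1832515524 - 52969*sqrt(87070)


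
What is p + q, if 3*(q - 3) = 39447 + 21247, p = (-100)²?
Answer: 90703/3 ≈ 30234.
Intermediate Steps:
p = 10000
q = 60703/3 (q = 3 + (39447 + 21247)/3 = 3 + (⅓)*60694 = 3 + 60694/3 = 60703/3 ≈ 20234.)
p + q = 10000 + 60703/3 = 90703/3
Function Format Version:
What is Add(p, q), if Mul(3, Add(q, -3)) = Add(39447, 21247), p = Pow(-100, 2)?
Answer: Rational(90703, 3) ≈ 30234.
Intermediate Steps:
p = 10000
q = Rational(60703, 3) (q = Add(3, Mul(Rational(1, 3), Add(39447, 21247))) = Add(3, Mul(Rational(1, 3), 60694)) = Add(3, Rational(60694, 3)) = Rational(60703, 3) ≈ 20234.)
Add(p, q) = Add(10000, Rational(60703, 3)) = Rational(90703, 3)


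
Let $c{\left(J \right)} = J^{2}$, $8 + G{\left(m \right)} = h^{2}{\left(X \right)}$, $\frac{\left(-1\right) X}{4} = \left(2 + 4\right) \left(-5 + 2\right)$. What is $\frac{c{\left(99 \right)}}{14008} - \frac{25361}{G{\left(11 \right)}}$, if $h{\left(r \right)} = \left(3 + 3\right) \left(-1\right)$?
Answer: $- \frac{12677945}{14008} \approx -905.05$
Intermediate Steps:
$X = 72$ ($X = - 4 \left(2 + 4\right) \left(-5 + 2\right) = - 4 \cdot 6 \left(-3\right) = \left(-4\right) \left(-18\right) = 72$)
$h{\left(r \right)} = -6$ ($h{\left(r \right)} = 6 \left(-1\right) = -6$)
$G{\left(m \right)} = 28$ ($G{\left(m \right)} = -8 + \left(-6\right)^{2} = -8 + 36 = 28$)
$\frac{c{\left(99 \right)}}{14008} - \frac{25361}{G{\left(11 \right)}} = \frac{99^{2}}{14008} - \frac{25361}{28} = 9801 \cdot \frac{1}{14008} - \frac{3623}{4} = \frac{9801}{14008} - \frac{3623}{4} = - \frac{12677945}{14008}$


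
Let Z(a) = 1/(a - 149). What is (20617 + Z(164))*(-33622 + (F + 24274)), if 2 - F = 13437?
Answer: -7045779448/15 ≈ -4.6972e+8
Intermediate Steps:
Z(a) = 1/(-149 + a)
F = -13435 (F = 2 - 1*13437 = 2 - 13437 = -13435)
(20617 + Z(164))*(-33622 + (F + 24274)) = (20617 + 1/(-149 + 164))*(-33622 + (-13435 + 24274)) = (20617 + 1/15)*(-33622 + 10839) = (20617 + 1/15)*(-22783) = (309256/15)*(-22783) = -7045779448/15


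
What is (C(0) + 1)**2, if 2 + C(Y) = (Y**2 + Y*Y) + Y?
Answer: 1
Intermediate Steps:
C(Y) = -2 + Y + 2*Y**2 (C(Y) = -2 + ((Y**2 + Y*Y) + Y) = -2 + ((Y**2 + Y**2) + Y) = -2 + (2*Y**2 + Y) = -2 + (Y + 2*Y**2) = -2 + Y + 2*Y**2)
(C(0) + 1)**2 = ((-2 + 0 + 2*0**2) + 1)**2 = ((-2 + 0 + 2*0) + 1)**2 = ((-2 + 0 + 0) + 1)**2 = (-2 + 1)**2 = (-1)**2 = 1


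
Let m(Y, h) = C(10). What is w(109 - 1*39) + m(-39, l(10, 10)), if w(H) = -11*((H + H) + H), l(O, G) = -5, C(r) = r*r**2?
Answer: -1310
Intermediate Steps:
C(r) = r**3
m(Y, h) = 1000 (m(Y, h) = 10**3 = 1000)
w(H) = -33*H (w(H) = -11*(2*H + H) = -33*H)
w(109 - 1*39) + m(-39, l(10, 10)) = -33*(109 - 1*39) + 1000 = -33*(109 - 39) + 1000 = -33*70 + 1000 = -2310 + 1000 = -1310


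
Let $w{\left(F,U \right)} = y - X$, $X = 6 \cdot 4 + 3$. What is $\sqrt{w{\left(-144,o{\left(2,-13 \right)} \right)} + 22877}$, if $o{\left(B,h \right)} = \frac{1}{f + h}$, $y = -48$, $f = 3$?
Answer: $\sqrt{22802} \approx 151.0$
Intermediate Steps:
$X = 27$ ($X = 24 + 3 = 27$)
$o{\left(B,h \right)} = \frac{1}{3 + h}$
$w{\left(F,U \right)} = -75$ ($w{\left(F,U \right)} = -48 - 27 = -75$)
$\sqrt{w{\left(-144,o{\left(2,-13 \right)} \right)} + 22877} = \sqrt{-75 + 22877} = \sqrt{22802}$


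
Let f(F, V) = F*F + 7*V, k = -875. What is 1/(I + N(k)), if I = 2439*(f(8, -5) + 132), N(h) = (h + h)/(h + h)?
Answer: 1/392680 ≈ 2.5466e-6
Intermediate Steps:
f(F, V) = F² + 7*V
N(h) = 1 (N(h) = (2*h)/((2*h)) = (2*h)*(1/(2*h)) = 1)
I = 392679 (I = 2439*((8² + 7*(-5)) + 132) = 2439*((64 - 35) + 132) = 2439*(29 + 132) = 2439*161 = 392679)
1/(I + N(k)) = 1/(392679 + 1) = 1/392680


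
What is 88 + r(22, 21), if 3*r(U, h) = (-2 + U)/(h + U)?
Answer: 11372/129 ≈ 88.155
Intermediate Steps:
r(U, h) = (-2 + U)/(3*(U + h)) (r(U, h) = ((-2 + U)/(h + U))/3 = ((-2 + U)/(U + h))/3 = (-2 + U)/(3*(U + h)))
88 + r(22, 21) = 88 + (-2 + 22)/(3*(22 + 21)) = 88 + (⅓)*20/43 = 88 + (⅓)*(1/43)*20 = 88 + 20/129 = 11372/129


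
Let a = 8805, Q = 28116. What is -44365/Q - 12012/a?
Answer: -242787739/82520460 ≈ -2.9422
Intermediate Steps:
-44365/Q - 12012/a = -44365/28116 - 12012/8805 = -44365*1/28116 - 12012*1/8805 = -44365/28116 - 4004/2935 = -242787739/82520460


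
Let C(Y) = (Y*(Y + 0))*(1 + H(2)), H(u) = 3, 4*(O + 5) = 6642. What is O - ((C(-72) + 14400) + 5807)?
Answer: -78575/2 ≈ -39288.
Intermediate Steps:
O = 3311/2 (O = -5 + (1/4)*6642 = -5 + 3321/2 = 3311/2 ≈ 1655.5)
C(Y) = 4*Y**2 (C(Y) = (Y*(Y + 0))*(1 + 3) = (Y*Y)*4 = Y**2*4 = 4*Y**2)
O - ((C(-72) + 14400) + 5807) = 3311/2 - ((4*(-72)**2 + 14400) + 5807) = 3311/2 - ((4*5184 + 14400) + 5807) = 3311/2 - ((20736 + 14400) + 5807) = 3311/2 - (35136 + 5807) = 3311/2 - 1*40943 = 3311/2 - 40943 = -78575/2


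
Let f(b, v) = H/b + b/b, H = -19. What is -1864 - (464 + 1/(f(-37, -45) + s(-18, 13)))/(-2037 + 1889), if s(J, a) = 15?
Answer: -168274251/90428 ≈ -1860.9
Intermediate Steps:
f(b, v) = 1 - 19/b (f(b, v) = -19/b + b/b = -19/b + 1 = 1 - 19/b)
-1864 - (464 + 1/(f(-37, -45) + s(-18, 13)))/(-2037 + 1889) = -1864 - (464 + 1/((-19 - 37)/(-37) + 15))/(-2037 + 1889) = -1864 - (464 + 1/(-1/37*(-56) + 15))/(-148) = -1864 - (464 + 1/(56/37 + 15))*(-1)/148 = -1864 - (464 + 1/(611/37))*(-1)/148 = -1864 - (464 + 37/611)*(-1)/148 = -1864 - 283541*(-1)/(611*148) = -1864 - 1*(-283541/90428) = -1864 + 283541/90428 = -168274251/90428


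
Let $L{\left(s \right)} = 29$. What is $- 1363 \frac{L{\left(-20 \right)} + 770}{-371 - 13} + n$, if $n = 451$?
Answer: $\frac{1262221}{384} \approx 3287.0$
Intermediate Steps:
$- 1363 \frac{L{\left(-20 \right)} + 770}{-371 - 13} + n = - 1363 \frac{29 + 770}{-371 - 13} + 451 = - 1363 \frac{799}{-384} + 451 = - 1363 \cdot 799 \left(- \frac{1}{384}\right) + 451 = \left(-1363\right) \left(- \frac{799}{384}\right) + 451 = \frac{1089037}{384} + 451 = \frac{1262221}{384}$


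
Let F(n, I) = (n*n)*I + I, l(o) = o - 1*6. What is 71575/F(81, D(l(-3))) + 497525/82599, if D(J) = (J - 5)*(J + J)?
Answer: 39458633525/6504175656 ≈ 6.0667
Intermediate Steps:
l(o) = -6 + o (l(o) = o - 6 = -6 + o)
D(J) = 2*J*(-5 + J) (D(J) = (-5 + J)*(2*J) = 2*J*(-5 + J))
F(n, I) = I + I*n² (F(n, I) = n²*I + I = I*n² + I = I + I*n²)
71575/F(81, D(l(-3))) + 497525/82599 = 71575/(((2*(-6 - 3)*(-5 + (-6 - 3)))*(1 + 81²))) + 497525/82599 = 71575/(((2*(-9)*(-5 - 9))*(1 + 6561))) + 497525*(1/82599) = 71575/(((2*(-9)*(-14))*6562)) + 497525/82599 = 71575/((252*6562)) + 497525/82599 = 71575/1653624 + 497525/82599 = 71575*(1/1653624) + 497525/82599 = 10225/236232 + 497525/82599 = 39458633525/6504175656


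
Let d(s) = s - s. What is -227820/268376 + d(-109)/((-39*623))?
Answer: -56955/67094 ≈ -0.84888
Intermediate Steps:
d(s) = 0
-227820/268376 + d(-109)/((-39*623)) = -227820/268376 + 0/((-39*623)) = -227820*1/268376 + 0/(-24297) = -56955/67094 + 0*(-1/24297) = -56955/67094 + 0 = -56955/67094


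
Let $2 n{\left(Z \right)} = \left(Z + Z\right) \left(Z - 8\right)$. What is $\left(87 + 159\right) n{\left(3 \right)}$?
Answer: $-3690$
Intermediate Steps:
$n{\left(Z \right)} = Z \left(-8 + Z\right)$ ($n{\left(Z \right)} = \frac{\left(Z + Z\right) \left(Z - 8\right)}{2} = \frac{2 Z \left(-8 + Z\right)}{2} = Z \left(-8 + Z\right)$)
$\left(87 + 159\right) n{\left(3 \right)} = \left(87 + 159\right) 3 \left(-8 + 3\right) = 246 \cdot 3 \left(-5\right) = 246 \left(-15\right) = -3690$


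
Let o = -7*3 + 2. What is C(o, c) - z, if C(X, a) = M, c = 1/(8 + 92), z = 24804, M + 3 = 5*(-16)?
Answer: -24887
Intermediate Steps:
M = -83 (M = -3 + 5*(-16) = -3 - 80 = -83)
o = -19 (o = -21 + 2 = -19)
c = 1/100 ≈ 0.010000
C(X, a) = -83
C(o, c) - z = -83 - 1*24804 = -83 - 24804 = -24887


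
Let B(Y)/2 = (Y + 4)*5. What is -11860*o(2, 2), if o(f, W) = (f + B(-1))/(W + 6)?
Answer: -47440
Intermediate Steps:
B(Y) = 40 + 10*Y (B(Y) = 2*((Y + 4)*5) = 2*((4 + Y)*5) = 2*(20 + 5*Y) = 40 + 10*Y)
o(f, W) = (30 + f)/(6 + W) (o(f, W) = (f + (40 + 10*(-1)))/(W + 6) = (f + (40 - 10))/(6 + W) = (f + 30)/(6 + W) = (30 + f)/(6 + W))
-11860*o(2, 2) = -11860*(30 + 2)/(6 + 2) = -11860*32/8 = -2965*32/2 = -11860*4 = -47440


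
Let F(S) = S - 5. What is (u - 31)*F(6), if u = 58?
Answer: 27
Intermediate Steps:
F(S) = -5 + S
(u - 31)*F(6) = (58 - 31)*(-5 + 6) = 27*1 = 27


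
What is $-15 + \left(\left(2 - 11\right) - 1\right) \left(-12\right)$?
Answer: $105$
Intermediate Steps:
$-15 + \left(\left(2 - 11\right) - 1\right) \left(-12\right) = -15 + \left(-9 - 1\right) \left(-12\right) = -15 - -120 = -15 + 120 = 105$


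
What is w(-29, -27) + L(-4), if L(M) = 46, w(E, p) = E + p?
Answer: -10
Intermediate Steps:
w(-29, -27) + L(-4) = (-29 - 27) + 46 = -56 + 46 = -10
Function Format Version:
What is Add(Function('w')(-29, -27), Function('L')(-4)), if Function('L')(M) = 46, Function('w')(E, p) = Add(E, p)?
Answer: -10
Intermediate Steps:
Add(Function('w')(-29, -27), Function('L')(-4)) = Add(Add(-29, -27), 46) = Add(-56, 46) = -10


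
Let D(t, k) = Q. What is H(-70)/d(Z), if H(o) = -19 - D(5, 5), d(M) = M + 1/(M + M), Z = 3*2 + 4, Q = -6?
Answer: -260/201 ≈ -1.2935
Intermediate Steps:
D(t, k) = -6
Z = 10 (Z = 6 + 4 = 10)
d(M) = M + 1/(2*M)
H(o) = -13 (H(o) = -19 - 1*(-6) = -19 + 6 = -13)
H(-70)/d(Z) = -13/(10 + (1/2)/10) = -13/(10 + (1/2)*(1/10)) = -13/(10 + 1/20) = -13/201/20 = -13*20/201 = -260/201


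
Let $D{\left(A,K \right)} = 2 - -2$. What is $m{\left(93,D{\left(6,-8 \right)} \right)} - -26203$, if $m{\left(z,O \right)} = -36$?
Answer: $26167$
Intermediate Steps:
$D{\left(A,K \right)} = 4$ ($D{\left(A,K \right)} = 2 + 2 = 4$)
$m{\left(93,D{\left(6,-8 \right)} \right)} - -26203 = -36 - -26203 = -36 + 26203 = 26167$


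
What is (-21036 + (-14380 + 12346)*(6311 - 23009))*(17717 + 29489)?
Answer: 1602298907376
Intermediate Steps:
(-21036 + (-14380 + 12346)*(6311 - 23009))*(17717 + 29489) = (-21036 - 2034*(-16698))*47206 = (-21036 + 33963732)*47206 = 33942696*47206 = 1602298907376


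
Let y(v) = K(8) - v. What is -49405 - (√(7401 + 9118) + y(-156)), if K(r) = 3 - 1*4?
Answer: -49560 - √16519 ≈ -49689.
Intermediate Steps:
K(r) = -1 (K(r) = 3 - 4 = -1)
y(v) = -1 - v
-49405 - (√(7401 + 9118) + y(-156)) = -49405 - (√(7401 + 9118) + (-1 - 1*(-156))) = -49405 - (√16519 + (-1 + 156)) = -49405 - (√16519 + 155) = -49405 - (155 + √16519) = -49405 + (-155 - √16519) = -49560 - √16519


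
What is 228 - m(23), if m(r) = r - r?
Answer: 228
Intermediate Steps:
m(r) = 0
228 - m(23) = 228 - 1*0 = 228 + 0 = 228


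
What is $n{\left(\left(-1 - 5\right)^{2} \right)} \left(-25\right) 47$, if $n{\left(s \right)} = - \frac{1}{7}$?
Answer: $\frac{1175}{7} \approx 167.86$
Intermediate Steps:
$n{\left(s \right)} = - \frac{1}{7}$ ($n{\left(s \right)} = \left(-1\right) \frac{1}{7} = - \frac{1}{7}$)
$n{\left(\left(-1 - 5\right)^{2} \right)} \left(-25\right) 47 = \left(- \frac{1}{7}\right) \left(-25\right) 47 = \frac{25}{7} \cdot 47 = \frac{1175}{7}$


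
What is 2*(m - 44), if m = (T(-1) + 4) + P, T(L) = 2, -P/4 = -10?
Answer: 4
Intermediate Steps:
P = 40 (P = -4*(-10) = 40)
m = 46 (m = (2 + 4) + 40 = 6 + 40 = 46)
2*(m - 44) = 2*(46 - 44) = 2*2 = 4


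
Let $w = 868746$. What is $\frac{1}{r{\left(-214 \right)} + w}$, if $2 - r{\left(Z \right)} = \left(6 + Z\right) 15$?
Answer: $\frac{1}{871868} \approx 1.147 \cdot 10^{-6}$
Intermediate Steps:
$r{\left(Z \right)} = -88 - 15 Z$ ($r{\left(Z \right)} = 2 - \left(6 + Z\right) 15 = 2 - \left(90 + 15 Z\right) = -88 - 15 Z$)
$\frac{1}{r{\left(-214 \right)} + w} = \frac{1}{\left(-88 - -3210\right) + 868746} = \frac{1}{\left(-88 + 3210\right) + 868746} = \frac{1}{3122 + 868746} = \frac{1}{871868}$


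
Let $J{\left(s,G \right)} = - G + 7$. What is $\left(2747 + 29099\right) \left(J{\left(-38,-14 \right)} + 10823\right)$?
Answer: $345338024$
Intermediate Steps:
$J{\left(s,G \right)} = 7 - G$
$\left(2747 + 29099\right) \left(J{\left(-38,-14 \right)} + 10823\right) = \left(2747 + 29099\right) \left(\left(7 - -14\right) + 10823\right) = 31846 \left(\left(7 + 14\right) + 10823\right) = 31846 \left(21 + 10823\right) = 31846 \cdot 10844 = 345338024$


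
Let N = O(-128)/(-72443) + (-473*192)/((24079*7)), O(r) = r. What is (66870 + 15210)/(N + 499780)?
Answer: 3254014958040/19813472809727 ≈ 0.16423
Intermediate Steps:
N = -85161152/158577727 (N = -128/(-72443) + (-473*192)/((24079*7)) = -128*(-1/72443) - 90816/168553 = 128/72443 - 90816*1/168553 = 128/72443 - 8256/15323 = -85161152/158577727 ≈ -0.53703)
(66870 + 15210)/(N + 499780) = (66870 + 15210)/(-85161152/158577727 + 499780) = 82080/(79253891238908/158577727) = 82080*(158577727/79253891238908) = 3254014958040/19813472809727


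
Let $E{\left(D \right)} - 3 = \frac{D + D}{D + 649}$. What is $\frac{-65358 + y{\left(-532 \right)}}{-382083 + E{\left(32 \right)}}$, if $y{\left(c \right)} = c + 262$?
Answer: $\frac{11173167}{65049104} \approx 0.17177$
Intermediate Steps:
$y{\left(c \right)} = 262 + c$
$E{\left(D \right)} = 3 + \frac{2 D}{649 + D}$ ($E{\left(D \right)} = 3 + \frac{D + D}{D + 649} = 3 + \frac{2 D}{649 + D}$)
$\frac{-65358 + y{\left(-532 \right)}}{-382083 + E{\left(32 \right)}} = \frac{-65358 + \left(262 - 532\right)}{-382083 + \frac{1947 + 5 \cdot 32}{649 + 32}} = \frac{-65358 - 270}{-382083 + \frac{1947 + 160}{681}} = - \frac{65628}{-382083 + \frac{1}{681} \cdot 2107} = - \frac{65628}{-382083 + \frac{2107}{681}} = - \frac{65628}{- \frac{260196416}{681}} = \left(-65628\right) \left(- \frac{681}{260196416}\right) = \frac{11173167}{65049104}$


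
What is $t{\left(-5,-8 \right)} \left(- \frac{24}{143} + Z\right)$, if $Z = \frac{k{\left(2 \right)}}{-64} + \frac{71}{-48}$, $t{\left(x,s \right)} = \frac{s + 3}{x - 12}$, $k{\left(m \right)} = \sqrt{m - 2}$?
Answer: $- \frac{3325}{6864} \approx -0.48441$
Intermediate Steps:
$k{\left(m \right)} = \sqrt{-2 + m}$
$t{\left(x,s \right)} = \frac{3 + s}{-12 + x}$
$Z = - \frac{71}{48}$ ($Z = \frac{\sqrt{-2 + 2}}{-64} + \frac{71}{-48} = \sqrt{0} \left(- \frac{1}{64}\right) + 71 \left(- \frac{1}{48}\right) = 0 \left(- \frac{1}{64}\right) - \frac{71}{48} = 0 - \frac{71}{48} = - \frac{71}{48} \approx -1.4792$)
$t{\left(-5,-8 \right)} \left(- \frac{24}{143} + Z\right) = \frac{3 - 8}{-12 - 5} \left(- \frac{24}{143} - \frac{71}{48}\right) = \frac{1}{-17} \left(-5\right) \left(\left(-24\right) \frac{1}{143} - \frac{71}{48}\right) = \left(- \frac{1}{17}\right) \left(-5\right) \left(- \frac{24}{143} - \frac{71}{48}\right) = \frac{5}{17} \left(- \frac{11305}{6864}\right) = - \frac{3325}{6864}$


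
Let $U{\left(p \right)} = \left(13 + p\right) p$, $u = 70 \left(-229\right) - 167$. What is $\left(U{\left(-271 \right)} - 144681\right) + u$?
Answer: $-90960$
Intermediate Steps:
$u = -16197$ ($u = -16030 - 167 = -16197$)
$U{\left(p \right)} = p \left(13 + p\right)$
$\left(U{\left(-271 \right)} - 144681\right) + u = \left(- 271 \left(13 - 271\right) - 144681\right) - 16197 = \left(\left(-271\right) \left(-258\right) + \left(-154616 + 9935\right)\right) - 16197 = \left(69918 - 144681\right) - 16197 = -74763 - 16197 = -90960$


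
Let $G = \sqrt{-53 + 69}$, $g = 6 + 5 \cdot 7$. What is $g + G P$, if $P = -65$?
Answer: $-219$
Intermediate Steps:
$g = 41$ ($g = 6 + 35 = 41$)
$G = 4$ ($G = \sqrt{16} = 4$)
$g + G P = 41 + 4 \left(-65\right) = 41 - 260 = -219$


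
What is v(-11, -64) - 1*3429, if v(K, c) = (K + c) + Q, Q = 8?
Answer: -3496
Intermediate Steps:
v(K, c) = 8 + K + c (v(K, c) = (K + c) + 8 = 8 + K + c)
v(-11, -64) - 1*3429 = (8 - 11 - 64) - 1*3429 = -67 - 3429 = -3496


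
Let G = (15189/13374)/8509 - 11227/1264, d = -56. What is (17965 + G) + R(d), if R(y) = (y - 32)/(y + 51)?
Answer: 2154485592677297/119868665520 ≈ 17974.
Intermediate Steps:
R(y) = (-32 + y)/(51 + y)
G = -212934380531/23973733104 (G = (15189*(1/13374))*(1/8509) - 11227*1/1264 = (5063/4458)*(1/8509) - 11227/1264 = 5063/37933122 - 11227/1264 = -212934380531/23973733104 ≈ -8.8820)
(17965 + G) + R(d) = (17965 - 212934380531/23973733104) + (-32 - 56)/(51 - 56) = 430475180832829/23973733104 - 88/(-5) = 430475180832829/23973733104 - ⅕*(-88) = 430475180832829/23973733104 + 88/5 = 2154485592677297/119868665520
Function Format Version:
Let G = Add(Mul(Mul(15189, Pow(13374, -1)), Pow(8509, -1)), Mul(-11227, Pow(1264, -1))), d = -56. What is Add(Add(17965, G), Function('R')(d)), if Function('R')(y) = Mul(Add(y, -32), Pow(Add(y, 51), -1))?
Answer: Rational(2154485592677297, 119868665520) ≈ 17974.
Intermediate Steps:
Function('R')(y) = Mul(Pow(Add(51, y), -1), Add(-32, y)) (Function('R')(y) = Mul(Add(-32, y), Pow(Add(51, y), -1)) = Mul(Pow(Add(51, y), -1), Add(-32, y)))
G = Rational(-212934380531, 23973733104) (G = Add(Mul(Mul(15189, Rational(1, 13374)), Rational(1, 8509)), Mul(-11227, Rational(1, 1264))) = Add(Mul(Rational(5063, 4458), Rational(1, 8509)), Rational(-11227, 1264)) = Add(Rational(5063, 37933122), Rational(-11227, 1264)) = Rational(-212934380531, 23973733104) ≈ -8.8820)
Add(Add(17965, G), Function('R')(d)) = Add(Add(17965, Rational(-212934380531, 23973733104)), Mul(Pow(Add(51, -56), -1), Add(-32, -56))) = Add(Rational(430475180832829, 23973733104), Mul(Pow(-5, -1), -88)) = Add(Rational(430475180832829, 23973733104), Mul(Rational(-1, 5), -88)) = Add(Rational(430475180832829, 23973733104), Rational(88, 5)) = Rational(2154485592677297, 119868665520)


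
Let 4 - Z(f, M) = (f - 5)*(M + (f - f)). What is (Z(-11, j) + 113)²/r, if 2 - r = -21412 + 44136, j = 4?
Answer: -32761/22722 ≈ -1.4418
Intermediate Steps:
Z(f, M) = 4 - M*(-5 + f) (Z(f, M) = 4 - (f - 5)*(M + (f - f)) = 4 - (-5 + f)*(M + 0) = 4 - (-5 + f)*M = 4 - M*(-5 + f))
r = -22722 (r = 2 - (-21412 + 44136) = 2 - 1*22724 = 2 - 22724 = -22722)
(Z(-11, j) + 113)²/r = ((4 + 5*4 - 1*4*(-11)) + 113)²/(-22722) = ((4 + 20 + 44) + 113)²*(-1/22722) = (68 + 113)²*(-1/22722) = 181²*(-1/22722) = 32761*(-1/22722) = -32761/22722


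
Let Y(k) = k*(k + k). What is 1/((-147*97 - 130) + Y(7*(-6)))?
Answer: -1/10861 ≈ -9.2073e-5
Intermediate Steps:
Y(k) = 2*k² (Y(k) = k*(2*k) = 2*k²)
1/((-147*97 - 130) + Y(7*(-6))) = 1/((-147*97 - 130) + 2*(7*(-6))²) = 1/((-14259 - 130) + 2*(-42)²) = 1/(-14389 + 2*1764) = 1/(-14389 + 3528) = 1/(-10861) = -1/10861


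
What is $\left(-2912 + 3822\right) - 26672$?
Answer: $-25762$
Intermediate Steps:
$\left(-2912 + 3822\right) - 26672 = 910 - 26672 = -25762$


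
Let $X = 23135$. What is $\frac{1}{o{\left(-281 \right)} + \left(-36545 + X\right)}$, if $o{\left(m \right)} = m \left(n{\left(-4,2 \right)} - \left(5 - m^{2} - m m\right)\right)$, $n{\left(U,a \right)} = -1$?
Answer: $- \frac{1}{44387806} \approx -2.2529 \cdot 10^{-8}$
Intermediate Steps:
$o{\left(m \right)} = m \left(-6 + 2 m^{2}\right)$ ($o{\left(m \right)} = m \left(-1 - \left(5 - m^{2} - m m\right)\right) = m \left(-1 + \left(\left(m^{2} + m^{2}\right) - 5\right)\right) = m \left(-1 + \left(2 m^{2} - 5\right)\right) = m \left(-1 + \left(-5 + 2 m^{2}\right)\right) = m \left(-6 + 2 m^{2}\right)$)
$\frac{1}{o{\left(-281 \right)} + \left(-36545 + X\right)} = \frac{1}{2 \left(-281\right) \left(-3 + \left(-281\right)^{2}\right) + \left(-36545 + 23135\right)} = \frac{1}{2 \left(-281\right) \left(-3 + 78961\right) - 13410} = \frac{1}{2 \left(-281\right) 78958 - 13410} = \frac{1}{-44374396 - 13410} = \frac{1}{-44387806} = - \frac{1}{44387806}$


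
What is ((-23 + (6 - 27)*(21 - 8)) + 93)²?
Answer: 41209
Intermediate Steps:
((-23 + (6 - 27)*(21 - 8)) + 93)² = ((-23 - 21*13) + 93)² = ((-23 - 273) + 93)² = (-296 + 93)² = (-203)² = 41209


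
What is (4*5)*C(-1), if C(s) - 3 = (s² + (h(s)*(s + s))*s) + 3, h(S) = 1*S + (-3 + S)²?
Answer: 740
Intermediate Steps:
h(S) = S + (-3 + S)²
C(s) = 6 + s² + 2*s²*(s + (-3 + s)²) (C(s) = 3 + ((s² + ((s + (-3 + s)²)*(s + s))*s) + 3) = 3 + ((s² + ((s + (-3 + s)²)*(2*s))*s) + 3) = 3 + ((s² + (2*s*(s + (-3 + s)²))*s) + 3) = 3 + ((s² + 2*s²*(s + (-3 + s)²)) + 3) = 3 + (3 + s² + 2*s²*(s + (-3 + s)²)) = 6 + s² + 2*s²*(s + (-3 + s)²))
(4*5)*C(-1) = (4*5)*(6 + (-1)² + 2*(-1)²*(-1 + (-3 - 1)²)) = 20*(6 + 1 + 2*1*(-1 + (-4)²)) = 20*(6 + 1 + 2*1*(-1 + 16)) = 20*(6 + 1 + 2*1*15) = 20*(6 + 1 + 30) = 20*37 = 740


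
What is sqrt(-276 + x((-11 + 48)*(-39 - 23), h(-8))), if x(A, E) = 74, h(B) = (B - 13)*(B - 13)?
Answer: I*sqrt(202) ≈ 14.213*I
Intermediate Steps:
h(B) = (-13 + B)**2 (h(B) = (-13 + B)*(-13 + B) = (-13 + B)**2)
sqrt(-276 + x((-11 + 48)*(-39 - 23), h(-8))) = sqrt(-276 + 74) = sqrt(-202) = I*sqrt(202)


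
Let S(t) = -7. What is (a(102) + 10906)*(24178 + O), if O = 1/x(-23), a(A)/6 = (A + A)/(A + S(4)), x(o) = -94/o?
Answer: 235751512497/893 ≈ 2.6400e+8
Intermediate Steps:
a(A) = 12*A/(-7 + A) (a(A) = 6*((A + A)/(A - 7)) = 6*((2*A)/(-7 + A)) = 6*(2*A/(-7 + A)) = 12*A/(-7 + A))
O = 23/94 (O = 1/(-94/(-23)) = 1/(-94*(-1/23)) = 1/(94/23) = 23/94 ≈ 0.24468)
(a(102) + 10906)*(24178 + O) = (12*102/(-7 + 102) + 10906)*(24178 + 23/94) = (12*102/95 + 10906)*(2272755/94) = (12*102*(1/95) + 10906)*(2272755/94) = (1224/95 + 10906)*(2272755/94) = (1037294/95)*(2272755/94) = 235751512497/893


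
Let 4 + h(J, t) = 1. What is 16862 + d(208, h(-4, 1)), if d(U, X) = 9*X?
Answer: 16835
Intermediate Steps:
h(J, t) = -3 (h(J, t) = -4 + 1 = -3)
16862 + d(208, h(-4, 1)) = 16862 + 9*(-3) = 16862 - 27 = 16835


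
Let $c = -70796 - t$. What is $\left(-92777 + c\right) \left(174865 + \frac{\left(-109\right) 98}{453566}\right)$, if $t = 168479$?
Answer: $- \frac{13167988245733608}{226783} \approx -5.8064 \cdot 10^{10}$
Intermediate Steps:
$c = -239275$ ($c = -70796 - 168479 = -239275$)
$\left(-92777 + c\right) \left(174865 + \frac{\left(-109\right) 98}{453566}\right) = \left(-92777 - 239275\right) \left(174865 + \frac{\left(-109\right) 98}{453566}\right) = - 332052 \left(174865 - \frac{5341}{226783}\right) = \left(-332052\right) \frac{39656403954}{226783} = - \frac{13167988245733608}{226783}$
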